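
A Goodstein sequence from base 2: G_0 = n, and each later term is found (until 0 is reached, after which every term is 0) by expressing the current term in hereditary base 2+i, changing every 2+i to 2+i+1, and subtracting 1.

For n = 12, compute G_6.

G_0 = 12. HB_2(12) = 2^(2 + 1) + 2^2. Bump = 108. G_1 = 107.
G_1 = 107. HB_3(107) = 3^(3 + 1) + 2·3^2 + 2·3 + 2. Bump = 1066. G_2 = 1065.
G_2 = 1065. HB_4(1065) = 4^(4 + 1) + 2·4^2 + 2·4 + 1. Bump = 15686. G_3 = 15685.
G_3 = 15685. HB_5(15685) = 5^(5 + 1) + 2·5^2 + 2·5. Bump = 280020. G_4 = 280019.
G_4 = 280019. HB_6(280019) = 6^(6 + 1) + 2·6^2 + 6 + 5. Bump = 5764911. G_5 = 5764910.
G_5 = 5764910. HB_7(5764910) = 7^(7 + 1) + 2·7^2 + 7 + 4. Bump = 134217868. G_6 = 134217867.
G_6 = 134217867. HB_8(134217867) = 8^(8 + 1) + 2·8^2 + 8 + 3. Bump = 3486784575. G_7 = 3486784574.

134217867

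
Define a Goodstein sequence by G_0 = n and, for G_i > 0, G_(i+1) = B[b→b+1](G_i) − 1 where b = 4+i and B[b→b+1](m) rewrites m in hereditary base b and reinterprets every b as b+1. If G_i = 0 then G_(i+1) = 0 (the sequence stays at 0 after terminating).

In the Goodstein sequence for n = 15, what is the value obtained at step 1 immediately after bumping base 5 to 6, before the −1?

[0] 15 ≡ 3·4 + 3 (base 4). Lift 5: 18. −1: 17.
[1] 17 ≡ 3·5 + 2 (base 5). Lift 6: 20. −1: 19.

20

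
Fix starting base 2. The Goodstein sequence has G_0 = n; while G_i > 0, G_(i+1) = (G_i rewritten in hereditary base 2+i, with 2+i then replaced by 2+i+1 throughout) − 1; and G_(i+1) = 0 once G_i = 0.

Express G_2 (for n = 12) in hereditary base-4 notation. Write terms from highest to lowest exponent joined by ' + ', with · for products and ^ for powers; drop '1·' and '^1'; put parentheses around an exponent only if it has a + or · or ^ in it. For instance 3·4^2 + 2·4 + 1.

4^(4 + 1) + 2·4^2 + 2·4 + 1

G_0=12  [base 2] 2^(2 + 1) + 2^2  →[2↦3]→  3^(3 + 1) + 3^3 = 108  −1 ⇒ G_1=107
G_1=107  [base 3] 3^(3 + 1) + 2·3^2 + 2·3 + 2  →[3↦4]→  4^(4 + 1) + 2·4^2 + 2·4 + 2 = 1066  −1 ⇒ G_2=1065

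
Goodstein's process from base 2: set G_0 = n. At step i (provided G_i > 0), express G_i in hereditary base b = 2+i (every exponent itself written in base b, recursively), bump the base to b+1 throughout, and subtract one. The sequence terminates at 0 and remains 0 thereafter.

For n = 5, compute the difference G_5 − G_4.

(0) 5|_2 = 2^2 + 1 ↦ 3^3 + 1|_3 = 28 ⇒ 27
(1) 27|_3 = 3^3 ↦ 4^4|_4 = 256 ⇒ 255
(2) 255|_4 = 3·4^3 + 3·4^2 + 3·4 + 3 ↦ 3·5^3 + 3·5^2 + 3·5 + 3|_5 = 468 ⇒ 467
(3) 467|_5 = 3·5^3 + 3·5^2 + 3·5 + 2 ↦ 3·6^3 + 3·6^2 + 3·6 + 2|_6 = 776 ⇒ 775
(4) 775|_6 = 3·6^3 + 3·6^2 + 3·6 + 1 ↦ 3·7^3 + 3·7^2 + 3·7 + 1|_7 = 1198 ⇒ 1197

422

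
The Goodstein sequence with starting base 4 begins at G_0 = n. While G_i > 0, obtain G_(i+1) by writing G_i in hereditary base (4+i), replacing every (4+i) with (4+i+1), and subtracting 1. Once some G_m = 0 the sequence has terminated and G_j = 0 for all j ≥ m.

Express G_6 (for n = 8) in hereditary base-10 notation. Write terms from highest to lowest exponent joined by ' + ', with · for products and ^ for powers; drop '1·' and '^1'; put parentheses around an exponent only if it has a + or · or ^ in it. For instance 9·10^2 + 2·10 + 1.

9

i=0: 8 = 2·4 (b=4); 4→5: 2·5 = 10; 10−1 = 9
i=1: 9 = 5 + 4 (b=5); 5→6: 6 + 4 = 10; 10−1 = 9
i=2: 9 = 6 + 3 (b=6); 6→7: 7 + 3 = 10; 10−1 = 9
i=3: 9 = 7 + 2 (b=7); 7→8: 8 + 2 = 10; 10−1 = 9
i=4: 9 = 8 + 1 (b=8); 8→9: 9 + 1 = 10; 10−1 = 9
i=5: 9 = 9 (b=9); 9→10: 10 = 10; 10−1 = 9
i=6: 9 = 9 (b=10); 10→11: 9 = 9; 9−1 = 8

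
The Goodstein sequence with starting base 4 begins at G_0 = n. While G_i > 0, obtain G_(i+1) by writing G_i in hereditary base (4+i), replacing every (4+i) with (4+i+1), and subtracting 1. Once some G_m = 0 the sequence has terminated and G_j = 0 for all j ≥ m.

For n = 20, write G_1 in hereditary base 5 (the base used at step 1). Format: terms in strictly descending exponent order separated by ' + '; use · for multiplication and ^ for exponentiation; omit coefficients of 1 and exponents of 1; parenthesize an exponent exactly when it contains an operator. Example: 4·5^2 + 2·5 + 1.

[0] 20 ≡ 4^2 + 4 (base 4). Lift 5: 30. −1: 29.
[1] 29 ≡ 5^2 + 4 (base 5). Lift 6: 40. −1: 39.

5^2 + 4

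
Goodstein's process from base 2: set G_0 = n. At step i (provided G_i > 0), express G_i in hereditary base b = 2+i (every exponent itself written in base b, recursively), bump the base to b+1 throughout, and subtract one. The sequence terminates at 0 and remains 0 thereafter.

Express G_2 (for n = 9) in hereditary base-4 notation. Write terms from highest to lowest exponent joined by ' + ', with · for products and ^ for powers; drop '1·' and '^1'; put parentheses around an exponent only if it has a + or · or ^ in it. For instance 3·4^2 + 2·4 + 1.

step 0: 9 = 2^(2 + 1) + 1; sub 3 for 2: 3^(3 + 1) + 1; = 82; G_1 = 82−1 = 81
step 1: 81 = 3^(3 + 1); sub 4 for 3: 4^(4 + 1); = 1024; G_2 = 1024−1 = 1023
step 2: 1023 = 3·4^4 + 3·4^3 + 3·4^2 + 3·4 + 3; sub 5 for 4: 3·5^5 + 3·5^3 + 3·5^2 + 3·5 + 3; = 9843; G_3 = 9843−1 = 9842

3·4^4 + 3·4^3 + 3·4^2 + 3·4 + 3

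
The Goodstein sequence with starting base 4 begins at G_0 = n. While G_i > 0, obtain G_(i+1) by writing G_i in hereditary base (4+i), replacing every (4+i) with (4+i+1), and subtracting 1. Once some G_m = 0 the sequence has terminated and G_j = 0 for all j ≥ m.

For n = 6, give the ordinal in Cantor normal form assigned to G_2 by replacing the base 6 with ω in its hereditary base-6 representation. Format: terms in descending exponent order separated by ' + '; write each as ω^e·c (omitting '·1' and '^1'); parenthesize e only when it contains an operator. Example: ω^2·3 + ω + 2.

ω

i=0: 6 = 4 + 2 (b=4); 4→5: 5 + 2 = 7; 7−1 = 6
i=1: 6 = 5 + 1 (b=5); 5→6: 6 + 1 = 7; 7−1 = 6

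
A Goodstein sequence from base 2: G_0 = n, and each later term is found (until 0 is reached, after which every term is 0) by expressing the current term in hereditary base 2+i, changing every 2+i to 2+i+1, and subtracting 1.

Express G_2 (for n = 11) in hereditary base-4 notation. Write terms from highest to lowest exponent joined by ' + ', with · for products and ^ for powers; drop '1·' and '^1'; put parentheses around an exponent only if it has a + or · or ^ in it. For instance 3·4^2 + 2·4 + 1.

4^(4 + 1) + 3

[0] 11 ≡ 2^(2 + 1) + 2 + 1 (base 2). Lift 3: 85. −1: 84.
[1] 84 ≡ 3^(3 + 1) + 3 (base 3). Lift 4: 1028. −1: 1027.
[2] 1027 ≡ 4^(4 + 1) + 3 (base 4). Lift 5: 15628. −1: 15627.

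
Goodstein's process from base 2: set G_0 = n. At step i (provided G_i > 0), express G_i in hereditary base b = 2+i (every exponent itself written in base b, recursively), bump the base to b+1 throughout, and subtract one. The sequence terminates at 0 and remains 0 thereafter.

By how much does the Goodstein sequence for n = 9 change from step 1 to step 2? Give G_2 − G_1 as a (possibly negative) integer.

942

(0) 9|_2 = 2^(2 + 1) + 1 ↦ 3^(3 + 1) + 1|_3 = 82 ⇒ 81
(1) 81|_3 = 3^(3 + 1) ↦ 4^(4 + 1)|_4 = 1024 ⇒ 1023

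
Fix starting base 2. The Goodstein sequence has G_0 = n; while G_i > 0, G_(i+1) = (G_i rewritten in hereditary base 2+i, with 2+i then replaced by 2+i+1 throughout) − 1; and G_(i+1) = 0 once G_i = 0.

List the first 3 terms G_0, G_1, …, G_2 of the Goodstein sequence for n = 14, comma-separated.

14, 110, 1281

base 2: 14 = 2^(2 + 1) + 2^2 + 2; at 3: 3^(3 + 1) + 3^3 + 3 = 111; next = 110
base 3: 110 = 3^(3 + 1) + 3^3 + 2; at 4: 4^(4 + 1) + 4^4 + 2 = 1282; next = 1281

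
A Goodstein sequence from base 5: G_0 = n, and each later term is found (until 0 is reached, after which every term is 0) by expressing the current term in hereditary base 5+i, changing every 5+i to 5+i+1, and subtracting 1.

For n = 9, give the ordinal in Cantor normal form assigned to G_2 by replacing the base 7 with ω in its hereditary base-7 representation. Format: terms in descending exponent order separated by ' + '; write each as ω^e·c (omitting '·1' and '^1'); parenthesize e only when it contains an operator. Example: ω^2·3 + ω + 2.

i=0: 9 = 5 + 4 (b=5); 5→6: 6 + 4 = 10; 10−1 = 9
i=1: 9 = 6 + 3 (b=6); 6→7: 7 + 3 = 10; 10−1 = 9

ω + 2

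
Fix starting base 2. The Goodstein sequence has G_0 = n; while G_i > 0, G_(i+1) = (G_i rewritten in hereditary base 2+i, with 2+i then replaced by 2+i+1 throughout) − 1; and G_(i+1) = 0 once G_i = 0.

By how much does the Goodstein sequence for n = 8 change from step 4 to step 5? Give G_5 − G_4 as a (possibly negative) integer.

base 2: 8 = 2^(2 + 1); at 3: 3^(3 + 1) = 81; next = 80
base 3: 80 = 2·3^3 + 2·3^2 + 2·3 + 2; at 4: 2·4^4 + 2·4^2 + 2·4 + 2 = 554; next = 553
base 4: 553 = 2·4^4 + 2·4^2 + 2·4 + 1; at 5: 2·5^5 + 2·5^2 + 2·5 + 1 = 6311; next = 6310
base 5: 6310 = 2·5^5 + 2·5^2 + 2·5; at 6: 2·6^6 + 2·6^2 + 2·6 = 93396; next = 93395
base 6: 93395 = 2·6^6 + 2·6^2 + 6 + 5; at 7: 2·7^7 + 2·7^2 + 7 + 5 = 1647196; next = 1647195

1553800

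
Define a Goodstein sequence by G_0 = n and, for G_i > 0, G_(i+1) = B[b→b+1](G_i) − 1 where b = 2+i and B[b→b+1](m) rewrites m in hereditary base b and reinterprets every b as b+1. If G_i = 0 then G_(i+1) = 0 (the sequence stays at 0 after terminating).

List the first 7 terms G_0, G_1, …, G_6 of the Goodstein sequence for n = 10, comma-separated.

i=0: 10 = 2^(2 + 1) + 2 (b=2); 2→3: 3^(3 + 1) + 3 = 84; 84−1 = 83
i=1: 83 = 3^(3 + 1) + 2 (b=3); 3→4: 4^(4 + 1) + 2 = 1026; 1026−1 = 1025
i=2: 1025 = 4^(4 + 1) + 1 (b=4); 4→5: 5^(5 + 1) + 1 = 15626; 15626−1 = 15625
i=3: 15625 = 5^(5 + 1) (b=5); 5→6: 6^(6 + 1) = 279936; 279936−1 = 279935
i=4: 279935 = 5·6^6 + 5·6^5 + 5·6^4 + 5·6^3 + 5·6^2 + 5·6 + 5 (b=6); 6→7: 5·7^7 + 5·7^5 + 5·7^4 + 5·7^3 + 5·7^2 + 5·7 + 5 = 4215755; 4215755−1 = 4215754
i=5: 4215754 = 5·7^7 + 5·7^5 + 5·7^4 + 5·7^3 + 5·7^2 + 5·7 + 4 (b=7); 7→8: 5·8^8 + 5·8^5 + 5·8^4 + 5·8^3 + 5·8^2 + 5·8 + 4 = 84073324; 84073324−1 = 84073323

10, 83, 1025, 15625, 279935, 4215754, 84073323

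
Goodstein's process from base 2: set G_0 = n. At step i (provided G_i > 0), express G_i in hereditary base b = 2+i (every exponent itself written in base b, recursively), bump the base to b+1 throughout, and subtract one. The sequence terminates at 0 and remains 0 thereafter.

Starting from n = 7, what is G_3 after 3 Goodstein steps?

3127

(0) 7|_2 = 2^2 + 2 + 1 ↦ 3^3 + 3 + 1|_3 = 31 ⇒ 30
(1) 30|_3 = 3^3 + 3 ↦ 4^4 + 4|_4 = 260 ⇒ 259
(2) 259|_4 = 4^4 + 3 ↦ 5^5 + 3|_5 = 3128 ⇒ 3127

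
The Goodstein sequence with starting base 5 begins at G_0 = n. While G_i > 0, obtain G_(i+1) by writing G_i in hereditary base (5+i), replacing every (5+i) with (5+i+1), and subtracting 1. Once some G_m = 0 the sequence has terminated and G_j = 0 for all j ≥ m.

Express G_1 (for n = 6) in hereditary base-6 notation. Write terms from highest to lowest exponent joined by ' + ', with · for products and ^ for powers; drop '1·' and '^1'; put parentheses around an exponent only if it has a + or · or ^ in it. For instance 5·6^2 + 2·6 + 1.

(0) 6|_5 = 5 + 1 ↦ 6 + 1|_6 = 7 ⇒ 6
(1) 6|_6 = 6 ↦ 7|_7 = 7 ⇒ 6

6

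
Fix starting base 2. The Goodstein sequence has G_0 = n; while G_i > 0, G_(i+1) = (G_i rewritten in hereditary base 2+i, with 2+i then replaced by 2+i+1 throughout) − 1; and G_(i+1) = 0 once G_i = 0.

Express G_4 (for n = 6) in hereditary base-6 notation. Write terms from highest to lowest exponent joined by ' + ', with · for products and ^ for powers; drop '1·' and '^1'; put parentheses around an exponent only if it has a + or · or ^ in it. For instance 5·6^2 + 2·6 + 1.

(0) 6|_2 = 2^2 + 2 ↦ 3^3 + 3|_3 = 30 ⇒ 29
(1) 29|_3 = 3^3 + 2 ↦ 4^4 + 2|_4 = 258 ⇒ 257
(2) 257|_4 = 4^4 + 1 ↦ 5^5 + 1|_5 = 3126 ⇒ 3125
(3) 3125|_5 = 5^5 ↦ 6^6|_6 = 46656 ⇒ 46655
(4) 46655|_6 = 5·6^5 + 5·6^4 + 5·6^3 + 5·6^2 + 5·6 + 5 ↦ 5·7^5 + 5·7^4 + 5·7^3 + 5·7^2 + 5·7 + 5|_7 = 98040 ⇒ 98039

5·6^5 + 5·6^4 + 5·6^3 + 5·6^2 + 5·6 + 5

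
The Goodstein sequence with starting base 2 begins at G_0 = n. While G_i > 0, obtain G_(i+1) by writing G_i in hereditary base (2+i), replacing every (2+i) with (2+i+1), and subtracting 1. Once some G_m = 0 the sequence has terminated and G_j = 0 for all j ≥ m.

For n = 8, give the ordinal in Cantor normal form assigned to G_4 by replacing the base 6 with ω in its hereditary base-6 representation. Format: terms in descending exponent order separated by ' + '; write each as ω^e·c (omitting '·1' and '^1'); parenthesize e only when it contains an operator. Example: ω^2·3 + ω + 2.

ω^ω·2 + ω^2·2 + ω + 5

step 0: 8 = 2^(2 + 1); sub 3 for 2: 3^(3 + 1); = 81; G_1 = 81−1 = 80
step 1: 80 = 2·3^3 + 2·3^2 + 2·3 + 2; sub 4 for 3: 2·4^4 + 2·4^2 + 2·4 + 2; = 554; G_2 = 554−1 = 553
step 2: 553 = 2·4^4 + 2·4^2 + 2·4 + 1; sub 5 for 4: 2·5^5 + 2·5^2 + 2·5 + 1; = 6311; G_3 = 6311−1 = 6310
step 3: 6310 = 2·5^5 + 2·5^2 + 2·5; sub 6 for 5: 2·6^6 + 2·6^2 + 2·6; = 93396; G_4 = 93396−1 = 93395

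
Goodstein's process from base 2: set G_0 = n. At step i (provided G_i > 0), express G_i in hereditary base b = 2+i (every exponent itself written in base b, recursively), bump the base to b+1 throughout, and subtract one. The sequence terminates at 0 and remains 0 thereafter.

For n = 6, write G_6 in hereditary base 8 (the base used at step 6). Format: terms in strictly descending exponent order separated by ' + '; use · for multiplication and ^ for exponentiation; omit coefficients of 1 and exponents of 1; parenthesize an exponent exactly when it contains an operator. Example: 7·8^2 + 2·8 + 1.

5·8^5 + 5·8^4 + 5·8^3 + 5·8^2 + 5·8 + 3

i=0: 6 = 2^2 + 2 (b=2); 2→3: 3^3 + 3 = 30; 30−1 = 29
i=1: 29 = 3^3 + 2 (b=3); 3→4: 4^4 + 2 = 258; 258−1 = 257
i=2: 257 = 4^4 + 1 (b=4); 4→5: 5^5 + 1 = 3126; 3126−1 = 3125
i=3: 3125 = 5^5 (b=5); 5→6: 6^6 = 46656; 46656−1 = 46655
i=4: 46655 = 5·6^5 + 5·6^4 + 5·6^3 + 5·6^2 + 5·6 + 5 (b=6); 6→7: 5·7^5 + 5·7^4 + 5·7^3 + 5·7^2 + 5·7 + 5 = 98040; 98040−1 = 98039
i=5: 98039 = 5·7^5 + 5·7^4 + 5·7^3 + 5·7^2 + 5·7 + 4 (b=7); 7→8: 5·8^5 + 5·8^4 + 5·8^3 + 5·8^2 + 5·8 + 4 = 187244; 187244−1 = 187243
i=6: 187243 = 5·8^5 + 5·8^4 + 5·8^3 + 5·8^2 + 5·8 + 3 (b=8); 8→9: 5·9^5 + 5·9^4 + 5·9^3 + 5·9^2 + 5·9 + 3 = 332148; 332148−1 = 332147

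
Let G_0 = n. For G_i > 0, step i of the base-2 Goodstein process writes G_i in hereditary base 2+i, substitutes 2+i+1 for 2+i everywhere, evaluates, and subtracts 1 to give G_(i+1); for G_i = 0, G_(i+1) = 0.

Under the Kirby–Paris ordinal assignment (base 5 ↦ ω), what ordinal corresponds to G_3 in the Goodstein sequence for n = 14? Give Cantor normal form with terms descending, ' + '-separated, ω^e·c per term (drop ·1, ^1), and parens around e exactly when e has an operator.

i=0: 14 = 2^(2 + 1) + 2^2 + 2 (b=2); 2→3: 3^(3 + 1) + 3^3 + 3 = 111; 111−1 = 110
i=1: 110 = 3^(3 + 1) + 3^3 + 2 (b=3); 3→4: 4^(4 + 1) + 4^4 + 2 = 1282; 1282−1 = 1281
i=2: 1281 = 4^(4 + 1) + 4^4 + 1 (b=4); 4→5: 5^(5 + 1) + 5^5 + 1 = 18751; 18751−1 = 18750
i=3: 18750 = 5^(5 + 1) + 5^5 (b=5); 5→6: 6^(6 + 1) + 6^6 = 326592; 326592−1 = 326591

ω^(ω + 1) + ω^ω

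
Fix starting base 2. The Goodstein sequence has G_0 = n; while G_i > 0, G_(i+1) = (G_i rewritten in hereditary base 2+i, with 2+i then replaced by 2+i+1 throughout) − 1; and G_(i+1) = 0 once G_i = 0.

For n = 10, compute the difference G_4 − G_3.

264310

G_0 = 10. HB_2(10) = 2^(2 + 1) + 2. Bump = 84. G_1 = 83.
G_1 = 83. HB_3(83) = 3^(3 + 1) + 2. Bump = 1026. G_2 = 1025.
G_2 = 1025. HB_4(1025) = 4^(4 + 1) + 1. Bump = 15626. G_3 = 15625.
G_3 = 15625. HB_5(15625) = 5^(5 + 1). Bump = 279936. G_4 = 279935.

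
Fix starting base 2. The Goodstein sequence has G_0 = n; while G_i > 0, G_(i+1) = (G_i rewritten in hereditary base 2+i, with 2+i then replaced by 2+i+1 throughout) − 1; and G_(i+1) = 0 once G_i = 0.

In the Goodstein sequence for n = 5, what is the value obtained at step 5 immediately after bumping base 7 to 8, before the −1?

1752

(0) 5|_2 = 2^2 + 1 ↦ 3^3 + 1|_3 = 28 ⇒ 27
(1) 27|_3 = 3^3 ↦ 4^4|_4 = 256 ⇒ 255
(2) 255|_4 = 3·4^3 + 3·4^2 + 3·4 + 3 ↦ 3·5^3 + 3·5^2 + 3·5 + 3|_5 = 468 ⇒ 467
(3) 467|_5 = 3·5^3 + 3·5^2 + 3·5 + 2 ↦ 3·6^3 + 3·6^2 + 3·6 + 2|_6 = 776 ⇒ 775
(4) 775|_6 = 3·6^3 + 3·6^2 + 3·6 + 1 ↦ 3·7^3 + 3·7^2 + 3·7 + 1|_7 = 1198 ⇒ 1197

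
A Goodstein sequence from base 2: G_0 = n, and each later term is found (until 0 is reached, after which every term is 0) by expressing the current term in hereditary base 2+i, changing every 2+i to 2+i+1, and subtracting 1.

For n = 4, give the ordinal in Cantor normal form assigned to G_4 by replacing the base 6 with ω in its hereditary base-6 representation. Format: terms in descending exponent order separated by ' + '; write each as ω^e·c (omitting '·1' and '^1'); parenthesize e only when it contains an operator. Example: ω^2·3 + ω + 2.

i=0: 4 = 2^2 (b=2); 2→3: 3^3 = 27; 27−1 = 26
i=1: 26 = 2·3^2 + 2·3 + 2 (b=3); 3→4: 2·4^2 + 2·4 + 2 = 42; 42−1 = 41
i=2: 41 = 2·4^2 + 2·4 + 1 (b=4); 4→5: 2·5^2 + 2·5 + 1 = 61; 61−1 = 60
i=3: 60 = 2·5^2 + 2·5 (b=5); 5→6: 2·6^2 + 2·6 = 84; 84−1 = 83

ω^2·2 + ω + 5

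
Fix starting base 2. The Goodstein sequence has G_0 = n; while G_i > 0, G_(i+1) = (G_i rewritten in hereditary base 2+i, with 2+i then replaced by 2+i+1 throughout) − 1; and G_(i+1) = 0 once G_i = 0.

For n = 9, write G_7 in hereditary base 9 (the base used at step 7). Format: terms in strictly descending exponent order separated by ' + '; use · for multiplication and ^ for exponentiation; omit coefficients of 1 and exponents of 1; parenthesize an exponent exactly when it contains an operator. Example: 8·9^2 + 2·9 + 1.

base 2: 9 = 2^(2 + 1) + 1; at 3: 3^(3 + 1) + 1 = 82; next = 81
base 3: 81 = 3^(3 + 1); at 4: 4^(4 + 1) = 1024; next = 1023
base 4: 1023 = 3·4^4 + 3·4^3 + 3·4^2 + 3·4 + 3; at 5: 3·5^5 + 3·5^3 + 3·5^2 + 3·5 + 3 = 9843; next = 9842
base 5: 9842 = 3·5^5 + 3·5^3 + 3·5^2 + 3·5 + 2; at 6: 3·6^6 + 3·6^3 + 3·6^2 + 3·6 + 2 = 140744; next = 140743
base 6: 140743 = 3·6^6 + 3·6^3 + 3·6^2 + 3·6 + 1; at 7: 3·7^7 + 3·7^3 + 3·7^2 + 3·7 + 1 = 2471827; next = 2471826
base 7: 2471826 = 3·7^7 + 3·7^3 + 3·7^2 + 3·7; at 8: 3·8^8 + 3·8^3 + 3·8^2 + 3·8 = 50333400; next = 50333399
base 8: 50333399 = 3·8^8 + 3·8^3 + 3·8^2 + 2·8 + 7; at 9: 3·9^9 + 3·9^3 + 3·9^2 + 2·9 + 7 = 1162263922; next = 1162263921

3·9^9 + 3·9^3 + 3·9^2 + 2·9 + 6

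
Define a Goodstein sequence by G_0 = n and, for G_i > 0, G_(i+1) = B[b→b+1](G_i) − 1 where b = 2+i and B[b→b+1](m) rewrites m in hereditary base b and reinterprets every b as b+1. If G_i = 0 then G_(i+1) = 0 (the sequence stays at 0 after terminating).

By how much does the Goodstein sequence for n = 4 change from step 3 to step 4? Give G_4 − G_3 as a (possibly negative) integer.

base 2: 4 = 2^2; at 3: 3^3 = 27; next = 26
base 3: 26 = 2·3^2 + 2·3 + 2; at 4: 2·4^2 + 2·4 + 2 = 42; next = 41
base 4: 41 = 2·4^2 + 2·4 + 1; at 5: 2·5^2 + 2·5 + 1 = 61; next = 60
base 5: 60 = 2·5^2 + 2·5; at 6: 2·6^2 + 2·6 = 84; next = 83

23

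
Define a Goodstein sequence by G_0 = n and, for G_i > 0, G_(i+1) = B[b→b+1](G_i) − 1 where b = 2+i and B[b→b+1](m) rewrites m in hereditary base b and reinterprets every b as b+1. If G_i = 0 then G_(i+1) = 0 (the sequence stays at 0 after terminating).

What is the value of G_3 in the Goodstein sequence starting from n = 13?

base 2: 13 = 2^(2 + 1) + 2^2 + 1; at 3: 3^(3 + 1) + 3^3 + 1 = 109; next = 108
base 3: 108 = 3^(3 + 1) + 3^3; at 4: 4^(4 + 1) + 4^4 = 1280; next = 1279
base 4: 1279 = 4^(4 + 1) + 3·4^3 + 3·4^2 + 3·4 + 3; at 5: 5^(5 + 1) + 3·5^3 + 3·5^2 + 3·5 + 3 = 16093; next = 16092

16092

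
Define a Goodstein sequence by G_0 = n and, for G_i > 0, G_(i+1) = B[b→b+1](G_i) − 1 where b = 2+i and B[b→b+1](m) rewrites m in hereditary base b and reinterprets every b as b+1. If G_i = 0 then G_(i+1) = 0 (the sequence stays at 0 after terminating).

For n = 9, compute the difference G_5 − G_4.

2331083

G_0=9  [base 2] 2^(2 + 1) + 1  →[2↦3]→  3^(3 + 1) + 1 = 82  −1 ⇒ G_1=81
G_1=81  [base 3] 3^(3 + 1)  →[3↦4]→  4^(4 + 1) = 1024  −1 ⇒ G_2=1023
G_2=1023  [base 4] 3·4^4 + 3·4^3 + 3·4^2 + 3·4 + 3  →[4↦5]→  3·5^5 + 3·5^3 + 3·5^2 + 3·5 + 3 = 9843  −1 ⇒ G_3=9842
G_3=9842  [base 5] 3·5^5 + 3·5^3 + 3·5^2 + 3·5 + 2  →[5↦6]→  3·6^6 + 3·6^3 + 3·6^2 + 3·6 + 2 = 140744  −1 ⇒ G_4=140743
G_4=140743  [base 6] 3·6^6 + 3·6^3 + 3·6^2 + 3·6 + 1  →[6↦7]→  3·7^7 + 3·7^3 + 3·7^2 + 3·7 + 1 = 2471827  −1 ⇒ G_5=2471826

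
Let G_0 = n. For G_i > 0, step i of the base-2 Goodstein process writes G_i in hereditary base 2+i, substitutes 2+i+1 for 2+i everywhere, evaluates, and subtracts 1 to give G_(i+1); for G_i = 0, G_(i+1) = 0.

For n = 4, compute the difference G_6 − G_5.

30

G_0 = 4. HB_2(4) = 2^2. Bump = 27. G_1 = 26.
G_1 = 26. HB_3(26) = 2·3^2 + 2·3 + 2. Bump = 42. G_2 = 41.
G_2 = 41. HB_4(41) = 2·4^2 + 2·4 + 1. Bump = 61. G_3 = 60.
G_3 = 60. HB_5(60) = 2·5^2 + 2·5. Bump = 84. G_4 = 83.
G_4 = 83. HB_6(83) = 2·6^2 + 6 + 5. Bump = 110. G_5 = 109.
G_5 = 109. HB_7(109) = 2·7^2 + 7 + 4. Bump = 140. G_6 = 139.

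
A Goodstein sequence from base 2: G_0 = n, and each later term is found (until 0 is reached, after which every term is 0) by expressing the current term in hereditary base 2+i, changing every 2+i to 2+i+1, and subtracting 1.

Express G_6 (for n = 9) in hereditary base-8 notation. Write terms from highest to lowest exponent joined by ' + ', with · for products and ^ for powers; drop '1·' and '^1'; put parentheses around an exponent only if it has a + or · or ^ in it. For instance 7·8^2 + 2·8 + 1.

G_0 = 9. HB_2(9) = 2^(2 + 1) + 1. Bump = 82. G_1 = 81.
G_1 = 81. HB_3(81) = 3^(3 + 1). Bump = 1024. G_2 = 1023.
G_2 = 1023. HB_4(1023) = 3·4^4 + 3·4^3 + 3·4^2 + 3·4 + 3. Bump = 9843. G_3 = 9842.
G_3 = 9842. HB_5(9842) = 3·5^5 + 3·5^3 + 3·5^2 + 3·5 + 2. Bump = 140744. G_4 = 140743.
G_4 = 140743. HB_6(140743) = 3·6^6 + 3·6^3 + 3·6^2 + 3·6 + 1. Bump = 2471827. G_5 = 2471826.
G_5 = 2471826. HB_7(2471826) = 3·7^7 + 3·7^3 + 3·7^2 + 3·7. Bump = 50333400. G_6 = 50333399.
G_6 = 50333399. HB_8(50333399) = 3·8^8 + 3·8^3 + 3·8^2 + 2·8 + 7. Bump = 1162263922. G_7 = 1162263921.

3·8^8 + 3·8^3 + 3·8^2 + 2·8 + 7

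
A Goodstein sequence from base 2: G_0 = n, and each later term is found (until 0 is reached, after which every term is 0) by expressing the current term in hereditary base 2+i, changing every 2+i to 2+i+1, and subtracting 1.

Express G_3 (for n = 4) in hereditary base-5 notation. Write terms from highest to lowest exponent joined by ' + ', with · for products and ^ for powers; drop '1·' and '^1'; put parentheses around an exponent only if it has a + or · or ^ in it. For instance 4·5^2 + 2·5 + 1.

2·5^2 + 2·5

(0) 4|_2 = 2^2 ↦ 3^3|_3 = 27 ⇒ 26
(1) 26|_3 = 2·3^2 + 2·3 + 2 ↦ 2·4^2 + 2·4 + 2|_4 = 42 ⇒ 41
(2) 41|_4 = 2·4^2 + 2·4 + 1 ↦ 2·5^2 + 2·5 + 1|_5 = 61 ⇒ 60
(3) 60|_5 = 2·5^2 + 2·5 ↦ 2·6^2 + 2·6|_6 = 84 ⇒ 83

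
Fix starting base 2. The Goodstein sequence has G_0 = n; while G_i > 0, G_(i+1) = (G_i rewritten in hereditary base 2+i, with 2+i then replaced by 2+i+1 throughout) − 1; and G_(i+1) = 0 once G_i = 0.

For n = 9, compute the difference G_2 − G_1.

942

[0] 9 ≡ 2^(2 + 1) + 1 (base 2). Lift 3: 82. −1: 81.
[1] 81 ≡ 3^(3 + 1) (base 3). Lift 4: 1024. −1: 1023.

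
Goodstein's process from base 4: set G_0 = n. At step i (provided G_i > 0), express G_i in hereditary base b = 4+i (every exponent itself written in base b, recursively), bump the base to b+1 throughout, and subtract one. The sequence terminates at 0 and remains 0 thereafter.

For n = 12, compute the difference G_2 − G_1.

1

base 4: 12 = 3·4; at 5: 3·5 = 15; next = 14
base 5: 14 = 2·5 + 4; at 6: 2·6 + 4 = 16; next = 15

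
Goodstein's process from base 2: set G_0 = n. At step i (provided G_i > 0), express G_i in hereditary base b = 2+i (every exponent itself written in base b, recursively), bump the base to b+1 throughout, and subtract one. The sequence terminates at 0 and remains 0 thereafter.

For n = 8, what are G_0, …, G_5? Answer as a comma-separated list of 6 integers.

step 0: 8 = 2^(2 + 1); sub 3 for 2: 3^(3 + 1); = 81; G_1 = 81−1 = 80
step 1: 80 = 2·3^3 + 2·3^2 + 2·3 + 2; sub 4 for 3: 2·4^4 + 2·4^2 + 2·4 + 2; = 554; G_2 = 554−1 = 553
step 2: 553 = 2·4^4 + 2·4^2 + 2·4 + 1; sub 5 for 4: 2·5^5 + 2·5^2 + 2·5 + 1; = 6311; G_3 = 6311−1 = 6310
step 3: 6310 = 2·5^5 + 2·5^2 + 2·5; sub 6 for 5: 2·6^6 + 2·6^2 + 2·6; = 93396; G_4 = 93396−1 = 93395
step 4: 93395 = 2·6^6 + 2·6^2 + 6 + 5; sub 7 for 6: 2·7^7 + 2·7^2 + 7 + 5; = 1647196; G_5 = 1647196−1 = 1647195

8, 80, 553, 6310, 93395, 1647195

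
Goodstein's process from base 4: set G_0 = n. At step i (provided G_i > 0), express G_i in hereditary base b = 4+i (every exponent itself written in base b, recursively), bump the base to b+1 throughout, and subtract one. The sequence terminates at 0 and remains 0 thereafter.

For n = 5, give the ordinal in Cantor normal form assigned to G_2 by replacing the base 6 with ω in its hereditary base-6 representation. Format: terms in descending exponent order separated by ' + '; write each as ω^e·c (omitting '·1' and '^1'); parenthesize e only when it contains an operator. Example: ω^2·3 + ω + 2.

i=0: 5 = 4 + 1 (b=4); 4→5: 5 + 1 = 6; 6−1 = 5
i=1: 5 = 5 (b=5); 5→6: 6 = 6; 6−1 = 5
i=2: 5 = 5 (b=6); 6→7: 5 = 5; 5−1 = 4

5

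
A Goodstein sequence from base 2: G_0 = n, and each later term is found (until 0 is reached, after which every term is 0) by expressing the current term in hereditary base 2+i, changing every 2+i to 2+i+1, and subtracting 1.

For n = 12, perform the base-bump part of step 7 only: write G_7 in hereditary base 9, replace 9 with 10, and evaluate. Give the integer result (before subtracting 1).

100000000212

i=0: 12 = 2^(2 + 1) + 2^2 (b=2); 2→3: 3^(3 + 1) + 3^3 = 108; 108−1 = 107
i=1: 107 = 3^(3 + 1) + 2·3^2 + 2·3 + 2 (b=3); 3→4: 4^(4 + 1) + 2·4^2 + 2·4 + 2 = 1066; 1066−1 = 1065
i=2: 1065 = 4^(4 + 1) + 2·4^2 + 2·4 + 1 (b=4); 4→5: 5^(5 + 1) + 2·5^2 + 2·5 + 1 = 15686; 15686−1 = 15685
i=3: 15685 = 5^(5 + 1) + 2·5^2 + 2·5 (b=5); 5→6: 6^(6 + 1) + 2·6^2 + 2·6 = 280020; 280020−1 = 280019
i=4: 280019 = 6^(6 + 1) + 2·6^2 + 6 + 5 (b=6); 6→7: 7^(7 + 1) + 2·7^2 + 7 + 5 = 5764911; 5764911−1 = 5764910
i=5: 5764910 = 7^(7 + 1) + 2·7^2 + 7 + 4 (b=7); 7→8: 8^(8 + 1) + 2·8^2 + 8 + 4 = 134217868; 134217868−1 = 134217867
i=6: 134217867 = 8^(8 + 1) + 2·8^2 + 8 + 3 (b=8); 8→9: 9^(9 + 1) + 2·9^2 + 9 + 3 = 3486784575; 3486784575−1 = 3486784574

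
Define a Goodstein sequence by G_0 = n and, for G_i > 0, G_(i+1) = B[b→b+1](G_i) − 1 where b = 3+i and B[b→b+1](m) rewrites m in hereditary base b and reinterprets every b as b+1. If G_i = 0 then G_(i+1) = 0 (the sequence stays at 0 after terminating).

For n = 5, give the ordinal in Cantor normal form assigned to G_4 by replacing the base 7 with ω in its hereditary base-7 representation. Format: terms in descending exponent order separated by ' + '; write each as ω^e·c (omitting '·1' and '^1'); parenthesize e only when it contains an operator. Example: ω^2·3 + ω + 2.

4

[0] 5 ≡ 3 + 2 (base 3). Lift 4: 6. −1: 5.
[1] 5 ≡ 4 + 1 (base 4). Lift 5: 6. −1: 5.
[2] 5 ≡ 5 (base 5). Lift 6: 6. −1: 5.
[3] 5 ≡ 5 (base 6). Lift 7: 5. −1: 4.
[4] 4 ≡ 4 (base 7). Lift 8: 4. −1: 3.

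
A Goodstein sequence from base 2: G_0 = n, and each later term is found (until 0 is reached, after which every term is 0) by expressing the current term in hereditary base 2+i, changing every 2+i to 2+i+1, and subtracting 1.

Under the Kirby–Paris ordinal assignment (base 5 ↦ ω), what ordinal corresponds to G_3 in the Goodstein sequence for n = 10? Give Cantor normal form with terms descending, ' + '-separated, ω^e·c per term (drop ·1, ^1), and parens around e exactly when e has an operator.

G_0 = 10. HB_2(10) = 2^(2 + 1) + 2. Bump = 84. G_1 = 83.
G_1 = 83. HB_3(83) = 3^(3 + 1) + 2. Bump = 1026. G_2 = 1025.
G_2 = 1025. HB_4(1025) = 4^(4 + 1) + 1. Bump = 15626. G_3 = 15625.
G_3 = 15625. HB_5(15625) = 5^(5 + 1). Bump = 279936. G_4 = 279935.

ω^(ω + 1)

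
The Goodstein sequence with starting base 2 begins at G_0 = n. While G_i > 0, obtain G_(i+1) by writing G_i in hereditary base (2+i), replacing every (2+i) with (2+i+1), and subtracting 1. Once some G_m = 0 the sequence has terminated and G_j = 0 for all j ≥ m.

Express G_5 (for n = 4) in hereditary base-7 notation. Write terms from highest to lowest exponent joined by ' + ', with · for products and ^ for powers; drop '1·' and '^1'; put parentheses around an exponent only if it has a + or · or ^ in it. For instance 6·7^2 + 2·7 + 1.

2·7^2 + 7 + 4

i=0: 4 = 2^2 (b=2); 2→3: 3^3 = 27; 27−1 = 26
i=1: 26 = 2·3^2 + 2·3 + 2 (b=3); 3→4: 2·4^2 + 2·4 + 2 = 42; 42−1 = 41
i=2: 41 = 2·4^2 + 2·4 + 1 (b=4); 4→5: 2·5^2 + 2·5 + 1 = 61; 61−1 = 60
i=3: 60 = 2·5^2 + 2·5 (b=5); 5→6: 2·6^2 + 2·6 = 84; 84−1 = 83
i=4: 83 = 2·6^2 + 6 + 5 (b=6); 6→7: 2·7^2 + 7 + 5 = 110; 110−1 = 109
i=5: 109 = 2·7^2 + 7 + 4 (b=7); 7→8: 2·8^2 + 8 + 4 = 140; 140−1 = 139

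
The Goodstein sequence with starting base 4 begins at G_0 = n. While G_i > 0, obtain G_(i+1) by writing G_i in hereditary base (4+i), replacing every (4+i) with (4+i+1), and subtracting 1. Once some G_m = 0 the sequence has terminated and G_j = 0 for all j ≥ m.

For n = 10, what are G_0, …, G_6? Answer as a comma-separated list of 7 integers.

10 —HB4→ 2·4 + 2 —bump→ 2·5 + 2 = 12 —(−1)→ 11
11 —HB5→ 2·5 + 1 —bump→ 2·6 + 1 = 13 —(−1)→ 12
12 —HB6→ 2·6 —bump→ 2·7 = 14 —(−1)→ 13
13 —HB7→ 7 + 6 —bump→ 8 + 6 = 14 —(−1)→ 13
13 —HB8→ 8 + 5 —bump→ 9 + 5 = 14 —(−1)→ 13
13 —HB9→ 9 + 4 —bump→ 10 + 4 = 14 —(−1)→ 13

10, 11, 12, 13, 13, 13, 13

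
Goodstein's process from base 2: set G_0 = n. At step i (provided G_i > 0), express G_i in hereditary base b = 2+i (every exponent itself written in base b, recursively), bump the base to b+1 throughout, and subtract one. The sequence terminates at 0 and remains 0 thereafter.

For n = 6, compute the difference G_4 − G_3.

[0] 6 ≡ 2^2 + 2 (base 2). Lift 3: 30. −1: 29.
[1] 29 ≡ 3^3 + 2 (base 3). Lift 4: 258. −1: 257.
[2] 257 ≡ 4^4 + 1 (base 4). Lift 5: 3126. −1: 3125.
[3] 3125 ≡ 5^5 (base 5). Lift 6: 46656. −1: 46655.

43530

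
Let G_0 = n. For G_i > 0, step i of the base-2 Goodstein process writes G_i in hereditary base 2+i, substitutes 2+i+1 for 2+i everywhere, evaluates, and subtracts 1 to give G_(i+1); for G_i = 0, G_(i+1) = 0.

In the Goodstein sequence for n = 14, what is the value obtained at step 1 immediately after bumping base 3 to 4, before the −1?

G_0=14  [base 2] 2^(2 + 1) + 2^2 + 2  →[2↦3]→  3^(3 + 1) + 3^3 + 3 = 111  −1 ⇒ G_1=110
G_1=110  [base 3] 3^(3 + 1) + 3^3 + 2  →[3↦4]→  4^(4 + 1) + 4^4 + 2 = 1282  −1 ⇒ G_2=1281

1282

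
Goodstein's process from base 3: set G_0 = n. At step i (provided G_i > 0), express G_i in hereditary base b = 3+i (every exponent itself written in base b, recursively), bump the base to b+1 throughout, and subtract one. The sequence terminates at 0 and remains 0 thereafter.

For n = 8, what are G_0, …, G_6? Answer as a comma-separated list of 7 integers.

i=0: 8 = 2·3 + 2 (b=3); 3→4: 2·4 + 2 = 10; 10−1 = 9
i=1: 9 = 2·4 + 1 (b=4); 4→5: 2·5 + 1 = 11; 11−1 = 10
i=2: 10 = 2·5 (b=5); 5→6: 2·6 = 12; 12−1 = 11
i=3: 11 = 6 + 5 (b=6); 6→7: 7 + 5 = 12; 12−1 = 11
i=4: 11 = 7 + 4 (b=7); 7→8: 8 + 4 = 12; 12−1 = 11
i=5: 11 = 8 + 3 (b=8); 8→9: 9 + 3 = 12; 12−1 = 11

8, 9, 10, 11, 11, 11, 11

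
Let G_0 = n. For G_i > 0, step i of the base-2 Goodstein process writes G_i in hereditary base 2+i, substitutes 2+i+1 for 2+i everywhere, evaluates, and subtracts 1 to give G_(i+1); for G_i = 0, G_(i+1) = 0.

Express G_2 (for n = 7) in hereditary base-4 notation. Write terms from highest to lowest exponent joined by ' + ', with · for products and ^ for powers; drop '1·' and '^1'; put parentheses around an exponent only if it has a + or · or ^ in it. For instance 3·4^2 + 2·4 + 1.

7 —HB2→ 2^2 + 2 + 1 —bump→ 3^3 + 3 + 1 = 31 —(−1)→ 30
30 —HB3→ 3^3 + 3 —bump→ 4^4 + 4 = 260 —(−1)→ 259

4^4 + 3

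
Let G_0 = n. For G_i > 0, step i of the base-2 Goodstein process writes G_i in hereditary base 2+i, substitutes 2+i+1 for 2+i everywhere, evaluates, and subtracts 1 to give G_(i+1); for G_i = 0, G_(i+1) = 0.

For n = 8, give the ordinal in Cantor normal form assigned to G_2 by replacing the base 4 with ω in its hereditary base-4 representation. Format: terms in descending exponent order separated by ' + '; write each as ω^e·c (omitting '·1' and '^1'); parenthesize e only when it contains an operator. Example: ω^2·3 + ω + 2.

ω^ω·2 + ω^2·2 + ω·2 + 1

base 2: 8 = 2^(2 + 1); at 3: 3^(3 + 1) = 81; next = 80
base 3: 80 = 2·3^3 + 2·3^2 + 2·3 + 2; at 4: 2·4^4 + 2·4^2 + 2·4 + 2 = 554; next = 553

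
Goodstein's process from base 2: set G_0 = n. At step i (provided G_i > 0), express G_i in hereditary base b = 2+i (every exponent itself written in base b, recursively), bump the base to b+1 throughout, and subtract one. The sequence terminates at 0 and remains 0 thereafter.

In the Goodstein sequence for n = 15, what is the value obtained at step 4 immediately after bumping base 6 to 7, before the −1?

G_0 = 15. HB_2(15) = 2^(2 + 1) + 2^2 + 2 + 1. Bump = 112. G_1 = 111.
G_1 = 111. HB_3(111) = 3^(3 + 1) + 3^3 + 3. Bump = 1284. G_2 = 1283.
G_2 = 1283. HB_4(1283) = 4^(4 + 1) + 4^4 + 3. Bump = 18753. G_3 = 18752.
G_3 = 18752. HB_5(18752) = 5^(5 + 1) + 5^5 + 2. Bump = 326594. G_4 = 326593.
G_4 = 326593. HB_6(326593) = 6^(6 + 1) + 6^6 + 1. Bump = 6588345. G_5 = 6588344.

6588345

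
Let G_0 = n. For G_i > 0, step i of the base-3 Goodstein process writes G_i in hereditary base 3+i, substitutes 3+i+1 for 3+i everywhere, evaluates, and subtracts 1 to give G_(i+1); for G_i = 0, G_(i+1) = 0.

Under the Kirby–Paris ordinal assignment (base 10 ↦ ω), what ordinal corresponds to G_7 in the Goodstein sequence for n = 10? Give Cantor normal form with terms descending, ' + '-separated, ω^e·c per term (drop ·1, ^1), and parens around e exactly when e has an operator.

ω·3 + 9

step 0: 10 = 3^2 + 1; sub 4 for 3: 4^2 + 1; = 17; G_1 = 17−1 = 16
step 1: 16 = 4^2; sub 5 for 4: 5^2; = 25; G_2 = 25−1 = 24
step 2: 24 = 4·5 + 4; sub 6 for 5: 4·6 + 4; = 28; G_3 = 28−1 = 27
step 3: 27 = 4·6 + 3; sub 7 for 6: 4·7 + 3; = 31; G_4 = 31−1 = 30
step 4: 30 = 4·7 + 2; sub 8 for 7: 4·8 + 2; = 34; G_5 = 34−1 = 33
step 5: 33 = 4·8 + 1; sub 9 for 8: 4·9 + 1; = 37; G_6 = 37−1 = 36
step 6: 36 = 4·9; sub 10 for 9: 4·10; = 40; G_7 = 40−1 = 39
step 7: 39 = 3·10 + 9; sub 11 for 10: 3·11 + 9; = 42; G_8 = 42−1 = 41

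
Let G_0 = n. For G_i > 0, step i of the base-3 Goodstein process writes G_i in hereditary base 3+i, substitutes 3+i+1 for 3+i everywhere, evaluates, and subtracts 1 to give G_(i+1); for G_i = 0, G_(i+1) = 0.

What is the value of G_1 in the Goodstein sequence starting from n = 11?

i=0: 11 = 3^2 + 2 (b=3); 3→4: 4^2 + 2 = 18; 18−1 = 17
i=1: 17 = 4^2 + 1 (b=4); 4→5: 5^2 + 1 = 26; 26−1 = 25

17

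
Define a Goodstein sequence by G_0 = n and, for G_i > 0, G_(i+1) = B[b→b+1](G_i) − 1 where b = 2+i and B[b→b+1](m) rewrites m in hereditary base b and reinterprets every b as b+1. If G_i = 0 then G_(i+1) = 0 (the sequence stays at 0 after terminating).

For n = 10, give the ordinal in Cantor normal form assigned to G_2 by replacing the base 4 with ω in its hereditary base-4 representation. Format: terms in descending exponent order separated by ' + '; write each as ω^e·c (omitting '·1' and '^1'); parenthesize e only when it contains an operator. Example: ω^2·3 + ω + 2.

10 —HB2→ 2^(2 + 1) + 2 —bump→ 3^(3 + 1) + 3 = 84 —(−1)→ 83
83 —HB3→ 3^(3 + 1) + 2 —bump→ 4^(4 + 1) + 2 = 1026 —(−1)→ 1025
1025 —HB4→ 4^(4 + 1) + 1 —bump→ 5^(5 + 1) + 1 = 15626 —(−1)→ 15625

ω^(ω + 1) + 1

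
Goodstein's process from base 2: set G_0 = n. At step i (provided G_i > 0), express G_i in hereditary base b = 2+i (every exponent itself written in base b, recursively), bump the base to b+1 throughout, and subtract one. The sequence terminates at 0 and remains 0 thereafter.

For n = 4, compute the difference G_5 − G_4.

26

(0) 4|_2 = 2^2 ↦ 3^3|_3 = 27 ⇒ 26
(1) 26|_3 = 2·3^2 + 2·3 + 2 ↦ 2·4^2 + 2·4 + 2|_4 = 42 ⇒ 41
(2) 41|_4 = 2·4^2 + 2·4 + 1 ↦ 2·5^2 + 2·5 + 1|_5 = 61 ⇒ 60
(3) 60|_5 = 2·5^2 + 2·5 ↦ 2·6^2 + 2·6|_6 = 84 ⇒ 83
(4) 83|_6 = 2·6^2 + 6 + 5 ↦ 2·7^2 + 7 + 5|_7 = 110 ⇒ 109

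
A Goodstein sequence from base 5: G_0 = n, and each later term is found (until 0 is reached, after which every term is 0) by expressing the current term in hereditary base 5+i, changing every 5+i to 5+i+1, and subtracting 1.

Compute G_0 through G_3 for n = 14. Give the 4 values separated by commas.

i=0: 14 = 2·5 + 4 (b=5); 5→6: 2·6 + 4 = 16; 16−1 = 15
i=1: 15 = 2·6 + 3 (b=6); 6→7: 2·7 + 3 = 17; 17−1 = 16
i=2: 16 = 2·7 + 2 (b=7); 7→8: 2·8 + 2 = 18; 18−1 = 17

14, 15, 16, 17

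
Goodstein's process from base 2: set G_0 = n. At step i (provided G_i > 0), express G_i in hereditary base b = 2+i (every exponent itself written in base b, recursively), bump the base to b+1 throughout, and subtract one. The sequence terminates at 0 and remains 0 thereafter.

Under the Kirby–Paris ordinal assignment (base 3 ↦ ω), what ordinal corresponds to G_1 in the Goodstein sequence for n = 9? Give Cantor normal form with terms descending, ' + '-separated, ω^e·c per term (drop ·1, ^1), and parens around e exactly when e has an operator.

G_0=9  [base 2] 2^(2 + 1) + 1  →[2↦3]→  3^(3 + 1) + 1 = 82  −1 ⇒ G_1=81
G_1=81  [base 3] 3^(3 + 1)  →[3↦4]→  4^(4 + 1) = 1024  −1 ⇒ G_2=1023

ω^(ω + 1)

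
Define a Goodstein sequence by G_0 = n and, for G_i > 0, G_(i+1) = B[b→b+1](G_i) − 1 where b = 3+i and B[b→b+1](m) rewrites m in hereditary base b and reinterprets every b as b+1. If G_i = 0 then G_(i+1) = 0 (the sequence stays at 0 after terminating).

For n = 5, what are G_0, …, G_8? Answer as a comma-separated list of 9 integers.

5, 5, 5, 5, 4, 3, 2, 1, 0

base 3: 5 = 3 + 2; at 4: 4 + 2 = 6; next = 5
base 4: 5 = 4 + 1; at 5: 5 + 1 = 6; next = 5
base 5: 5 = 5; at 6: 6 = 6; next = 5
base 6: 5 = 5; at 7: 5 = 5; next = 4
base 7: 4 = 4; at 8: 4 = 4; next = 3
base 8: 3 = 3; at 9: 3 = 3; next = 2
base 9: 2 = 2; at 10: 2 = 2; next = 1
base 10: 1 = 1; at 11: 1 = 1; next = 0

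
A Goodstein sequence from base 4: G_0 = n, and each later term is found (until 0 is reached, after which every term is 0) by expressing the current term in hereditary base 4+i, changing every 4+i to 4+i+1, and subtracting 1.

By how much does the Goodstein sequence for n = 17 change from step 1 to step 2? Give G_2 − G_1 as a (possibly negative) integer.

G_0 = 17. HB_4(17) = 4^2 + 1. Bump = 26. G_1 = 25.
G_1 = 25. HB_5(25) = 5^2. Bump = 36. G_2 = 35.

10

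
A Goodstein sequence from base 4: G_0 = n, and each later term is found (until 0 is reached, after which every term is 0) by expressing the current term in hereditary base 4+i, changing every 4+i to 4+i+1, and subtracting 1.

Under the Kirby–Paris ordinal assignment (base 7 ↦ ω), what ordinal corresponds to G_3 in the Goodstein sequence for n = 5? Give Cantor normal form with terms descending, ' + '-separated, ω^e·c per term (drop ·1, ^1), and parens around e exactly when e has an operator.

4

i=0: 5 = 4 + 1 (b=4); 4→5: 5 + 1 = 6; 6−1 = 5
i=1: 5 = 5 (b=5); 5→6: 6 = 6; 6−1 = 5
i=2: 5 = 5 (b=6); 6→7: 5 = 5; 5−1 = 4
i=3: 4 = 4 (b=7); 7→8: 4 = 4; 4−1 = 3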